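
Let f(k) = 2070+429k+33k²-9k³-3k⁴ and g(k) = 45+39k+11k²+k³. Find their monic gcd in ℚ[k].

Euclidean algorithm in ℚ[k]:
  -3k⁴-9k³+33k²+429k+2070 = (-3k+24)(k³+11k²+39k+45) + (-114k²-372k+990)
  k³+11k²+39k+45 = (-(1/114)k-49/722)(-114k²-372k+990) + ((8100/361)k+40500/361)
  -114k²-372k+990 = (-(6859/1350)k+3971/450)((8100/361)k+40500/361) + (0)
Last nonzero remainder: (8100/361)k+40500/361. Dividing through by 8100/361 gives the monic gcd k+5.

5+k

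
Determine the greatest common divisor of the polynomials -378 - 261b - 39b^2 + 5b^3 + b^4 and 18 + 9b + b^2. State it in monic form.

By polynomial division,
  b^4 + 5b^3 - 39b^2 - 261b - 378 = (b^2 - 4b - 21)(b^2 + 9b + 18) + (0)
The last nonzero remainder b^2 + 9b + 18 is already monic.

18 + 9b + b^2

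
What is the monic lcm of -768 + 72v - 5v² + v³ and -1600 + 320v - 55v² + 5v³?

-30720 + 5184v - 1184v² + 127v³ - 8v⁴ + v⁵

Apply the Euclidean algorithm:
  v³ - 5v² + 72v - 768 = (1/5)(5v³ - 55v² + 320v - 1600) + (6v² + 8v - 448)
  5v³ - 55v² + 320v - 1600 = ((5/6)v - 185/18)(6v² + 8v - 448) + ((6980/9)v - 55840/9)
  6v² + 8v - 448 = ((27/3490)v + 126/1745)((6980/9)v - 55840/9) + (0)
Last nonzero remainder: (6980/9)v - 55840/9. Dividing through by 6980/9 gives the monic gcd v - 8.
Then lcm(f, g) = f·g / gcd(f, g); expanding and making the result monic gives the answer.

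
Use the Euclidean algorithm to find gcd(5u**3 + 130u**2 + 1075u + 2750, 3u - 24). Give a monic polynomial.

Euclidean algorithm in ℚ[u]:
  5u**3 + 130u**2 + 1075u + 2750 = ((5/3)u**2 + (170/3)u + 2435/3)(3u - 24) + (22230)
  3u - 24 = ((1/7410)u - 4/3705)(22230) + (0)
The last nonzero remainder is the constant 22230, so the polynomials are coprime and gcd = 1.

1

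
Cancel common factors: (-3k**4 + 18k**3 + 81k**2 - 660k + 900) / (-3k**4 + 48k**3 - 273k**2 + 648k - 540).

(k**2 + k - 30)/(k**2 - 9k + 18)

Euclidean algorithm in ℚ[k]:
  -3k**4 + 18k**3 + 81k**2 - 660k + 900 = (-3k**4 + 48k**3 - 273k**2 + 648k - 540) + (-30k**3 + 354k**2 - 1308k + 1440)
  -3k**4 + 48k**3 - 273k**2 + 648k - 540 = ((1/10)k - 21/50)(-30k**3 + 354k**2 - 1308k + 1440) + ((162/25)k**2 - (1134/25)k + 324/5)
  -30k**3 + 354k**2 - 1308k + 1440 = (-(125/27)k + 200/9)((162/25)k**2 - (1134/25)k + 324/5) + (0)
Last nonzero remainder: (162/25)k**2 - (1134/25)k + 324/5. Dividing through by 162/25 gives the monic gcd k**2 - 7k + 10.
Cancel k**2 - 7k + 10 from numerator and denominator to get the reduced form.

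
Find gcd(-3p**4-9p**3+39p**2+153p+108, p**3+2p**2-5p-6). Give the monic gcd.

Euclidean algorithm in ℚ[p]:
  -3p**4-9p**3+39p**2+153p+108 = (-3p-3)(p**3+2p**2-5p-6) + (30p**2+120p+90)
  p**3+2p**2-5p-6 = ((1/30)p-1/15)(30p**2+120p+90) + (0)
Last nonzero remainder: 30p**2+120p+90. Dividing through by 30 gives the monic gcd p**2+4p+3.

p**2+4p+3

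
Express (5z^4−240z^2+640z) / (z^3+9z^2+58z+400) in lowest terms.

Repeated division with remainder:
  5z^4−240z^2+640z = (5z−45)(z^3+9z^2+58z+400) + (−125z^2+1250z+18000)
  z^3+9z^2+58z+400 = (−(1/125)z−19/125)(−125z^2+1250z+18000) + (392z+3136)
  −125z^2+1250z+18000 = (−(125/392)z+1125/196)(392z+3136) + (0)
Last nonzero remainder: 392z+3136. Dividing through by 392 gives the monic gcd z+8.
Cancel z+8 from numerator and denominator to get the reduced form.

(5z^3−40z^2+80z)/(z^2+z+50)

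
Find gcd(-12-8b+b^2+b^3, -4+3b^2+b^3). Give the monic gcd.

4+4b+b^2

Repeated division with remainder:
  b^3+b^2-8b-12 = (b^3+3b^2-4) + (-2b^2-8b-8)
  b^3+3b^2-4 = (-(1/2)b+1/2)(-2b^2-8b-8) + (0)
Last nonzero remainder: -2b^2-8b-8. Dividing through by -2 gives the monic gcd b^2+4b+4.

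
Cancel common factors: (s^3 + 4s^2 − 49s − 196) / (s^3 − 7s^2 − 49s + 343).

Euclidean algorithm in ℚ[s]:
  s^3 + 4s^2 − 49s − 196 = (s^3 − 7s^2 − 49s + 343) + (11s^2 − 539)
  s^3 − 7s^2 − 49s + 343 = ((1/11)s − 7/11)(11s^2 − 539) + (0)
Last nonzero remainder: 11s^2 − 539. Dividing through by 11 gives the monic gcd s^2 − 49.
Cancel s^2 − 49 from numerator and denominator to get the reduced form.

(s + 4)/(s − 7)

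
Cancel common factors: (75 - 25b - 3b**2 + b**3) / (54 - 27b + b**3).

Apply the Euclidean algorithm:
  b**3 - 3b**2 - 25b + 75 = (b**3 - 27b + 54) + (-3b**2 + 2b + 21)
  b**3 - 27b + 54 = (-(1/3)b - 2/9)(-3b**2 + 2b + 21) + (-(176/9)b + 176/3)
  -3b**2 + 2b + 21 = ((27/176)b + 63/176)(-(176/9)b + 176/3) + (0)
Last nonzero remainder: -(176/9)b + 176/3. Dividing through by -176/9 gives the monic gcd b - 3.
Cancel b - 3 from numerator and denominator to get the reduced form.

(-25 + b**2)/(-18 + 3b + b**2)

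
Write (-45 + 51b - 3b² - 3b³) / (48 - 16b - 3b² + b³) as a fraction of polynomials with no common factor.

Apply the Euclidean algorithm:
  -3b³ - 3b² + 51b - 45 = (-3)(b³ - 3b² - 16b + 48) + (-12b² + 3b + 99)
  b³ - 3b² - 16b + 48 = (-(1/12)b + 11/48)(-12b² + 3b + 99) + (-(135/16)b + 405/16)
  -12b² + 3b + 99 = ((64/45)b + 176/45)(-(135/16)b + 405/16) + (0)
Last nonzero remainder: -(135/16)b + 405/16. Dividing through by -135/16 gives the monic gcd b - 3.
Cancel b - 3 from numerator and denominator to get the reduced form.

(15 - 12b - 3b²)/(-16 + b²)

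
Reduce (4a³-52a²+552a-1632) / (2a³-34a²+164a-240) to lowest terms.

Euclidean algorithm in ℚ[a]:
  4a³-52a²+552a-1632 = (2)(2a³-34a²+164a-240) + (16a²+224a-1152)
  2a³-34a²+164a-240 = ((1/8)a-31/8)(16a²+224a-1152) + (1176a-4704)
  16a²+224a-1152 = ((2/147)a+12/49)(1176a-4704) + (0)
Last nonzero remainder: 1176a-4704. Dividing through by 1176 gives the monic gcd a-4.
Cancel a-4 from numerator and denominator to get the reduced form.

(2a²-18a+204)/(a²-13a+30)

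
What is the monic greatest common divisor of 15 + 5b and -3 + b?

Repeated division with remainder:
  5b + 15 = (5)(b - 3) + (30)
  b - 3 = ((1/30)b - 1/10)(30) + (0)
The last nonzero remainder is the constant 30, so the polynomials are coprime and gcd = 1.

1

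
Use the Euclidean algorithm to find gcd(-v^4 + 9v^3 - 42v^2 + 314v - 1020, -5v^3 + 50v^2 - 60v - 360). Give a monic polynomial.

v - 6

Repeated division with remainder:
  -v^4 + 9v^3 - 42v^2 + 314v - 1020 = ((1/5)v + 1/5)(-5v^3 + 50v^2 - 60v - 360) + (-40v^2 + 398v - 948)
  -5v^3 + 50v^2 - 60v - 360 = ((1/8)v - 1/160)(-40v^2 + 398v - 948) + ((4879/80)v - 14637/40)
  -40v^2 + 398v - 948 = (-(3200/4879)v + 12640/4879)((4879/80)v - 14637/40) + (0)
Last nonzero remainder: (4879/80)v - 14637/40. Dividing through by 4879/80 gives the monic gcd v - 6.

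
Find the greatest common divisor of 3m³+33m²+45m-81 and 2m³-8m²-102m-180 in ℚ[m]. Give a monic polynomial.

By polynomial division,
  3m³+33m²+45m-81 = (3/2)(2m³-8m²-102m-180) + (45m²+198m+189)
  2m³-8m²-102m-180 = ((2/45)m-28/75)(45m²+198m+189) + (-(912/25)m-2736/25)
  45m²+198m+189 = (-(375/304)m-525/304)(-(912/25)m-2736/25) + (0)
Last nonzero remainder: -(912/25)m-2736/25. Dividing through by -912/25 gives the monic gcd m+3.

m+3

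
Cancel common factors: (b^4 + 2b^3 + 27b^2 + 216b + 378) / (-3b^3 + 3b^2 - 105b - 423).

(-b^3 + b^2 - 30b - 126)/(3b^2 - 12b + 141)

Repeated division with remainder:
  b^4 + 2b^3 + 27b^2 + 216b + 378 = (-(1/3)b - 1)(-3b^3 + 3b^2 - 105b - 423) + (-5b^2 - 30b - 45)
  -3b^3 + 3b^2 - 105b - 423 = ((3/5)b - 21/5)(-5b^2 - 30b - 45) + (-204b - 612)
  -5b^2 - 30b - 45 = ((5/204)b + 5/68)(-204b - 612) + (0)
Last nonzero remainder: -204b - 612. Dividing through by -204 gives the monic gcd b + 3.
Cancel b + 3 from numerator and denominator to get the reduced form.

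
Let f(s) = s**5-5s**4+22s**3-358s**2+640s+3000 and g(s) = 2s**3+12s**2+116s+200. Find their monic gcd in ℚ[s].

By polynomial division,
  s**5-5s**4+22s**3-358s**2+640s+3000 = ((1/2)s**2-(11/2)s+15)(2s**3+12s**2+116s+200) + (0)
Last nonzero remainder: 2s**3+12s**2+116s+200. Dividing through by 2 gives the monic gcd s**3+6s**2+58s+100.

s**3+6s**2+58s+100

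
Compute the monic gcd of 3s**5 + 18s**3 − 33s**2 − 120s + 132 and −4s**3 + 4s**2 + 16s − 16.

s**3 − s**2 − 4s + 4

By polynomial division,
  3s**5 + 18s**3 − 33s**2 − 120s + 132 = (−(3/4)s**2 − (3/4)s − 33/4)(−4s**3 + 4s**2 + 16s − 16) + (0)
Last nonzero remainder: −4s**3 + 4s**2 + 16s − 16. Dividing through by −4 gives the monic gcd s**3 − s**2 − 4s + 4.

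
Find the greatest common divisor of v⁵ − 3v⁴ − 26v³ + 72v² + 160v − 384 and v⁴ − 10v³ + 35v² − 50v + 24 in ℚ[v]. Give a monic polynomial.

v² − 6v + 8

Apply the Euclidean algorithm:
  v⁵ − 3v⁴ − 26v³ + 72v² + 160v − 384 = (v + 7)(v⁴ − 10v³ + 35v² − 50v + 24) + (9v³ − 123v² + 486v − 552)
  v⁴ − 10v³ + 35v² − 50v + 24 = ((1/9)v + 11/27)(9v³ − 123v² + 486v − 552) + ((280/9)v² − (560/3)v + 2240/9)
  9v³ − 123v² + 486v − 552 = ((81/280)v − 621/280)((280/9)v² − (560/3)v + 2240/9) + (0)
Last nonzero remainder: (280/9)v² − (560/3)v + 2240/9. Dividing through by 280/9 gives the monic gcd v² − 6v + 8.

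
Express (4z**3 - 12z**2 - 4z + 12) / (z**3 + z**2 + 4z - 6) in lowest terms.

Repeated division with remainder:
  4z**3 - 12z**2 - 4z + 12 = (4)(z**3 + z**2 + 4z - 6) + (-16z**2 - 20z + 36)
  z**3 + z**2 + 4z - 6 = (-(1/16)z + 1/64)(-16z**2 - 20z + 36) + ((105/16)z - 105/16)
  -16z**2 - 20z + 36 = (-(256/105)z - 192/35)((105/16)z - 105/16) + (0)
Last nonzero remainder: (105/16)z - 105/16. Dividing through by 105/16 gives the monic gcd z - 1.
Cancel z - 1 from numerator and denominator to get the reduced form.

(4z**2 - 8z - 12)/(z**2 + 2z + 6)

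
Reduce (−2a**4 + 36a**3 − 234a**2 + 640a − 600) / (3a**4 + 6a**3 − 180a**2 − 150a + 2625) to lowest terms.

(−2a**2 + 16a − 24)/(3a**2 + 36a + 105)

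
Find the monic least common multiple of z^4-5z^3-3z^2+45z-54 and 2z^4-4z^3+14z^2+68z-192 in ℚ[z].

z^6-8z^5+28z^4-26z^3-237z^2+882z-864

Euclidean algorithm in ℚ[z]:
  z^4-5z^3-3z^2+45z-54 = (1/2)(2z^4-4z^3+14z^2+68z-192) + (-3z^3-10z^2+11z+42)
  2z^4-4z^3+14z^2+68z-192 = (-(2/3)z+32/9)(-3z^3-10z^2+11z+42) + ((512/9)z^2+(512/9)z-1024/3)
  -3z^3-10z^2+11z+42 = (-(27/512)z-63/512)((512/9)z^2+(512/9)z-1024/3) + (0)
Last nonzero remainder: (512/9)z^2+(512/9)z-1024/3. Dividing through by 512/9 gives the monic gcd z^2+z-6.
Then lcm(f, g) = f·g / gcd(f, g); expanding and making the result monic gives the answer.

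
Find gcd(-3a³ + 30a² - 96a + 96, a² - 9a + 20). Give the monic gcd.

Euclidean algorithm in ℚ[a]:
  -3a³ + 30a² - 96a + 96 = (-3a + 3)(a² - 9a + 20) + (-9a + 36)
  a² - 9a + 20 = (-(1/9)a + 5/9)(-9a + 36) + (0)
Last nonzero remainder: -9a + 36. Dividing through by -9 gives the monic gcd a - 4.

a - 4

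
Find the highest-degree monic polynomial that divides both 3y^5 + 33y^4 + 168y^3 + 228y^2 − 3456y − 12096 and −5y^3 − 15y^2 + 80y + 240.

Apply the Euclidean algorithm:
  3y^5 + 33y^4 + 168y^3 + 228y^2 − 3456y − 12096 = (−(3/5)y^2 − (24/5)y − 144/5)(−5y^3 − 15y^2 + 80y + 240) + (324y^2 − 5184)
  −5y^3 − 15y^2 + 80y + 240 = (−(5/324)y − 5/108)(324y^2 − 5184) + (0)
Last nonzero remainder: 324y^2 − 5184. Dividing through by 324 gives the monic gcd y^2 − 16.

y^2 − 16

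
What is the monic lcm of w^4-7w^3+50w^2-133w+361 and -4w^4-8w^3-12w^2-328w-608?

w^6-w^5+16w^4+111w^3-37w^2+1102w+2888

By polynomial division,
  w^4-7w^3+50w^2-133w+361 = (-1/4)(-4w^4-8w^3-12w^2-328w-608) + (-9w^3+47w^2-215w+209)
  -4w^4-8w^3-12w^2-328w-608 = ((4/9)w+260/81)(-9w^3+47w^2-215w+209) + (-(5452/81)w^2+(21808/81)w-103588/81)
  -9w^3+47w^2-215w+209 = ((729/5452)w-891/5452)(-(5452/81)w^2+(21808/81)w-103588/81) + (0)
Last nonzero remainder: -(5452/81)w^2+(21808/81)w-103588/81. Dividing through by -5452/81 gives the monic gcd w^2-4w+19.
Then lcm(f, g) = f·g / gcd(f, g); expanding and making the result monic gives the answer.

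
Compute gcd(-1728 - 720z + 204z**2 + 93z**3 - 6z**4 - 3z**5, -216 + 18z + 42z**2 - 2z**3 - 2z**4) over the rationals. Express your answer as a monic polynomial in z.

12 + 7z + z**2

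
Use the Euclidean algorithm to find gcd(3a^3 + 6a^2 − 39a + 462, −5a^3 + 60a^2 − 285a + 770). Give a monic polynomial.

Apply the Euclidean algorithm:
  3a^3 + 6a^2 − 39a + 462 = (−3/5)(−5a^3 + 60a^2 − 285a + 770) + (42a^2 − 210a + 924)
  −5a^3 + 60a^2 − 285a + 770 = (−(5/42)a + 5/6)(42a^2 − 210a + 924) + (0)
Last nonzero remainder: 42a^2 − 210a + 924. Dividing through by 42 gives the monic gcd a^2 − 5a + 22.

a^2 − 5a + 22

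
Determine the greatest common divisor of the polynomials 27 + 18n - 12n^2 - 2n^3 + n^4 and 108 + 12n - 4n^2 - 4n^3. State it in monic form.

-3 + n

Repeated division with remainder:
  n^4 - 2n^3 - 12n^2 + 18n + 27 = (-(1/4)n + 3/4)(-4n^3 - 4n^2 + 12n + 108) + (-6n^2 + 36n - 54)
  -4n^3 - 4n^2 + 12n + 108 = ((2/3)n + 14/3)(-6n^2 + 36n - 54) + (-120n + 360)
  -6n^2 + 36n - 54 = ((1/20)n - 3/20)(-120n + 360) + (0)
Last nonzero remainder: -120n + 360. Dividing through by -120 gives the monic gcd n - 3.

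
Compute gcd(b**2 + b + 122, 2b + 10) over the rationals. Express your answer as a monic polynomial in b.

1

By polynomial division,
  b**2 + b + 122 = ((1/2)b - 2)(2b + 10) + (142)
  2b + 10 = ((1/71)b + 5/71)(142) + (0)
The last nonzero remainder is the constant 142, so the polynomials are coprime and gcd = 1.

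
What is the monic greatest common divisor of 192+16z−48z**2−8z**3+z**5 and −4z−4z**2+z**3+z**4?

−4+z**2

By polynomial division,
  z**5−8z**3−48z**2+16z+192 = (z−1)(z**4+z**3−4z**2−4z) + (−3z**3−48z**2+12z+192)
  z**4+z**3−4z**2−4z = (−(1/3)z+5)(−3z**3−48z**2+12z+192) + (240z**2−960)
  −3z**3−48z**2+12z+192 = (−(1/80)z−1/5)(240z**2−960) + (0)
Last nonzero remainder: 240z**2−960. Dividing through by 240 gives the monic gcd z**2−4.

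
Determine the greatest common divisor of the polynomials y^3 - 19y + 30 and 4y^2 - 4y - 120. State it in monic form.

y + 5

By polynomial division,
  y^3 - 19y + 30 = ((1/4)y + 1/4)(4y^2 - 4y - 120) + (12y + 60)
  4y^2 - 4y - 120 = ((1/3)y - 2)(12y + 60) + (0)
Last nonzero remainder: 12y + 60. Dividing through by 12 gives the monic gcd y + 5.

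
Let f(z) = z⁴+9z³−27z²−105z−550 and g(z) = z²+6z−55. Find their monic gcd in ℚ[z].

z²+6z−55

Repeated division with remainder:
  z⁴+9z³−27z²−105z−550 = (z²+3z+10)(z²+6z−55) + (0)
The last nonzero remainder z²+6z−55 is already monic.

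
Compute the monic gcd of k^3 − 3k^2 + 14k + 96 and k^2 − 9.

k + 3

By polynomial division,
  k^3 − 3k^2 + 14k + 96 = (k − 3)(k^2 − 9) + (23k + 69)
  k^2 − 9 = ((1/23)k − 3/23)(23k + 69) + (0)
Last nonzero remainder: 23k + 69. Dividing through by 23 gives the monic gcd k + 3.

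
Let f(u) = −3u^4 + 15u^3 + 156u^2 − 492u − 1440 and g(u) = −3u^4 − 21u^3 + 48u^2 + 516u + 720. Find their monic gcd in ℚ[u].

Euclidean algorithm in ℚ[u]:
  −3u^4 + 15u^3 + 156u^2 − 492u − 1440 = (−3u^4 − 21u^3 + 48u^2 + 516u + 720) + (36u^3 + 108u^2 − 1008u − 2160)
  −3u^4 − 21u^3 + 48u^2 + 516u + 720 = (−(1/12)u − 1/3)(36u^3 + 108u^2 − 1008u − 2160) + (0)
Last nonzero remainder: 36u^3 + 108u^2 − 1008u − 2160. Dividing through by 36 gives the monic gcd u^3 + 3u^2 − 28u − 60.

u^3 + 3u^2 − 28u − 60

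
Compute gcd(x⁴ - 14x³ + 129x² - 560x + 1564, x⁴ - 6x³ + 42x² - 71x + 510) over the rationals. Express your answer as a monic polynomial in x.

x² - 7x + 34

Apply the Euclidean algorithm:
  x⁴ - 14x³ + 129x² - 560x + 1564 = (x⁴ - 6x³ + 42x² - 71x + 510) + (-8x³ + 87x² - 489x + 1054)
  x⁴ - 6x³ + 42x² - 71x + 510 = (-(1/8)x - 39/64)(-8x³ + 87x² - 489x + 1054) + ((2169/64)x² - (15183/64)x + 36873/32)
  -8x³ + 87x² - 489x + 1054 = (-(512/2169)x + 1984/2169)((2169/64)x² - (15183/64)x + 36873/32) + (0)
Last nonzero remainder: (2169/64)x² - (15183/64)x + 36873/32. Dividing through by 2169/64 gives the monic gcd x² - 7x + 34.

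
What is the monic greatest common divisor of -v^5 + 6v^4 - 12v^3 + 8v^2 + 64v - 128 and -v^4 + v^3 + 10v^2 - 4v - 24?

v^2 - 4

Euclidean algorithm in ℚ[v]:
  -v^5 + 6v^4 - 12v^3 + 8v^2 + 64v - 128 = (v - 5)(-v^4 + v^3 + 10v^2 - 4v - 24) + (-17v^3 + 62v^2 + 68v - 248)
  -v^4 + v^3 + 10v^2 - 4v - 24 = ((1/17)v + 45/289)(-17v^3 + 62v^2 + 68v - 248) + (-(1056/289)v^2 + 4224/289)
  -17v^3 + 62v^2 + 68v - 248 = ((4913/1056)v - 8959/528)(-(1056/289)v^2 + 4224/289) + (0)
Last nonzero remainder: -(1056/289)v^2 + 4224/289. Dividing through by -1056/289 gives the monic gcd v^2 - 4.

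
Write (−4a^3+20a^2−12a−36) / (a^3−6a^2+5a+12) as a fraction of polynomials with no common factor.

Repeated division with remainder:
  −4a^3+20a^2−12a−36 = (−4)(a^3−6a^2+5a+12) + (−4a^2+8a+12)
  a^3−6a^2+5a+12 = (−(1/4)a+1)(−4a^2+8a+12) + (0)
Last nonzero remainder: −4a^2+8a+12. Dividing through by −4 gives the monic gcd a^2−2a−3.
Cancel a^2−2a−3 from numerator and denominator to get the reduced form.

(−4a+12)/(a−4)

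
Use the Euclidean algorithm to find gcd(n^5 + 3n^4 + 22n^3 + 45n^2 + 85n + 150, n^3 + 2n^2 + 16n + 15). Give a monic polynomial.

Repeated division with remainder:
  n^5 + 3n^4 + 22n^3 + 45n^2 + 85n + 150 = (n^2 + n + 4)(n^3 + 2n^2 + 16n + 15) + (6n^2 + 6n + 90)
  n^3 + 2n^2 + 16n + 15 = ((1/6)n + 1/6)(6n^2 + 6n + 90) + (0)
Last nonzero remainder: 6n^2 + 6n + 90. Dividing through by 6 gives the monic gcd n^2 + n + 15.

n^2 + n + 15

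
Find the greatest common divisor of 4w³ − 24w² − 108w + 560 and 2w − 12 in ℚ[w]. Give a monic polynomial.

Repeated division with remainder:
  4w³ − 24w² − 108w + 560 = (2w² − 54)(2w − 12) + (−88)
  2w − 12 = (−(1/44)w + 3/22)(−88) + (0)
The last nonzero remainder is the constant −88, so the polynomials are coprime and gcd = 1.

1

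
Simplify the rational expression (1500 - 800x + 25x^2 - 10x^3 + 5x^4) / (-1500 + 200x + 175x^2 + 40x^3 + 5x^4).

(-5 + x)/(5 + x)

By polynomial division,
  5x^4 - 10x^3 + 25x^2 - 800x + 1500 = (5x^4 + 40x^3 + 175x^2 + 200x - 1500) + (-50x^3 - 150x^2 - 1000x + 3000)
  5x^4 + 40x^3 + 175x^2 + 200x - 1500 = (-(1/10)x - 1/2)(-50x^3 - 150x^2 - 1000x + 3000) + (0)
Last nonzero remainder: -50x^3 - 150x^2 - 1000x + 3000. Dividing through by -50 gives the monic gcd x^3 + 3x^2 + 20x - 60.
Cancel x^3 + 3x^2 + 20x - 60 from numerator and denominator to get the reduced form.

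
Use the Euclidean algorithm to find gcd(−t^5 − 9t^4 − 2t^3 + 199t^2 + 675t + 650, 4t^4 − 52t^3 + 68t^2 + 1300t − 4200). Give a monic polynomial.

Euclidean algorithm in ℚ[t]:
  −t^5 − 9t^4 − 2t^3 + 199t^2 + 675t + 650 = (−(1/4)t − 11/2)(4t^4 − 52t^3 + 68t^2 + 1300t − 4200) + (−271t^3 + 898t^2 + 6775t − 22450)
  4t^4 − 52t^3 + 68t^2 + 1300t − 4200 = (−(4/271)t + 10500/73441)(−271t^3 + 898t^2 + 6775t − 22450) + ((2909088/73441)t^2 − 72727200/73441)
  −271t^3 + 898t^2 + 6775t − 22450 = (−(19902511/2909088)t + 32975009/1454544)((2909088/73441)t^2 − 72727200/73441) + (0)
Last nonzero remainder: (2909088/73441)t^2 − 72727200/73441. Dividing through by 2909088/73441 gives the monic gcd t^2 − 25.

t^2 − 25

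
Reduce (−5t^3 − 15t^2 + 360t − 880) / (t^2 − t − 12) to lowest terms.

(−5t^2 − 35t + 220)/(t + 3)

Apply the Euclidean algorithm:
  −5t^3 − 15t^2 + 360t − 880 = (−5t − 20)(t^2 − t − 12) + (280t − 1120)
  t^2 − t − 12 = ((1/280)t + 3/280)(280t − 1120) + (0)
Last nonzero remainder: 280t − 1120. Dividing through by 280 gives the monic gcd t − 4.
Cancel t − 4 from numerator and denominator to get the reduced form.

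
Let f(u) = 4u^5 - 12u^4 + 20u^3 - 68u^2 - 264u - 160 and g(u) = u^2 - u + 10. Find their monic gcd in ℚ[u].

Repeated division with remainder:
  4u^5 - 12u^4 + 20u^3 - 68u^2 - 264u - 160 = (4u^3 - 8u^2 - 28u - 16)(u^2 - u + 10) + (0)
The last nonzero remainder u^2 - u + 10 is already monic.

u^2 - u + 10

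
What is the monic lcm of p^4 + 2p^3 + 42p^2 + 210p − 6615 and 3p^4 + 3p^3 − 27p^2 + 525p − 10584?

p^6 + p^5 + 96p^4 + 280p^3 − 4473p^2 + 18375p − 370440

Repeated division with remainder:
  p^4 + 2p^3 + 42p^2 + 210p − 6615 = (1/3)(3p^4 + 3p^3 − 27p^2 + 525p − 10584) + (p^3 + 51p^2 + 35p − 3087)
  3p^4 + 3p^3 − 27p^2 + 525p − 10584 = (3p − 150)(p^3 + 51p^2 + 35p − 3087) + (7518p^2 + 15036p − 473634)
  p^3 + 51p^2 + 35p − 3087 = ((1/7518)p + 7/1074)(7518p^2 + 15036p − 473634) + (0)
Last nonzero remainder: 7518p^2 + 15036p − 473634. Dividing through by 7518 gives the monic gcd p^2 + 2p − 63.
Then lcm(f, g) = f·g / gcd(f, g); expanding and making the result monic gives the answer.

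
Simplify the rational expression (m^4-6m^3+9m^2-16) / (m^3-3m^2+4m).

(m^2-3m-4)/(m)

Repeated division with remainder:
  m^4-6m^3+9m^2-16 = (m-3)(m^3-3m^2+4m) + (-4m^2+12m-16)
  m^3-3m^2+4m = (-(1/4)m)(-4m^2+12m-16) + (0)
Last nonzero remainder: -4m^2+12m-16. Dividing through by -4 gives the monic gcd m^2-3m+4.
Cancel m^2-3m+4 from numerator and denominator to get the reduced form.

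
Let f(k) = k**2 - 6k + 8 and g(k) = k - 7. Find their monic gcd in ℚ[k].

Repeated division with remainder:
  k**2 - 6k + 8 = (k + 1)(k - 7) + (15)
  k - 7 = ((1/15)k - 7/15)(15) + (0)
The last nonzero remainder is the constant 15, so the polynomials are coprime and gcd = 1.

1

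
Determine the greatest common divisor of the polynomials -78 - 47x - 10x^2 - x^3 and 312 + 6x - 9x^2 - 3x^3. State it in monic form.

26 + 7x + x^2

By polynomial division,
  -x^3 - 10x^2 - 47x - 78 = (1/3)(-3x^3 - 9x^2 + 6x + 312) + (-7x^2 - 49x - 182)
  -3x^3 - 9x^2 + 6x + 312 = ((3/7)x - 12/7)(-7x^2 - 49x - 182) + (0)
Last nonzero remainder: -7x^2 - 49x - 182. Dividing through by -7 gives the monic gcd x^2 + 7x + 26.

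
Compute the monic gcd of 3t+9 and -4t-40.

1

Repeated division with remainder:
  3t+9 = (-3/4)(-4t-40) + (-21)
  -4t-40 = ((4/21)t+40/21)(-21) + (0)
The last nonzero remainder is the constant -21, so the polynomials are coprime and gcd = 1.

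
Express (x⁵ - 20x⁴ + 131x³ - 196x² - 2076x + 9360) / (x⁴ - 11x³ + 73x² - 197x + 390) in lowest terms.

Euclidean algorithm in ℚ[x]:
  x⁵ - 20x⁴ + 131x³ - 196x² - 2076x + 9360 = (x - 9)(x⁴ - 11x³ + 73x² - 197x + 390) + (-41x³ + 658x² - 4239x + 12870)
  x⁴ - 11x³ + 73x² - 197x + 390 = (-(1/41)x - 207/1681)(-41x³ + 658x² - 4239x + 12870) + ((85120/1681)x² - (680960/1681)x + 3319680/1681)
  -41x³ + 658x² - 4239x + 12870 = (-(68921/85120)x + 55473/8512)((85120/1681)x² - (680960/1681)x + 3319680/1681) + (0)
Last nonzero remainder: (85120/1681)x² - (680960/1681)x + 3319680/1681. Dividing through by 85120/1681 gives the monic gcd x² - 8x + 39.
Cancel x² - 8x + 39 from numerator and denominator to get the reduced form.

(x³ - 12x² - 4x + 240)/(x² - 3x + 10)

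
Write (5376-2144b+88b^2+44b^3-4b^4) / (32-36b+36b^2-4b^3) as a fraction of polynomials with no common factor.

(168-46b-3b^2+b^3)/(1-b+b^2)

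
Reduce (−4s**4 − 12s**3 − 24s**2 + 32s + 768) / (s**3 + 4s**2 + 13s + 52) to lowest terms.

Euclidean algorithm in ℚ[s]:
  −4s**4 − 12s**3 − 24s**2 + 32s + 768 = (−4s + 4)(s**3 + 4s**2 + 13s + 52) + (12s**2 + 188s + 560)
  s**3 + 4s**2 + 13s + 52 = ((1/12)s − 35/36)(12s**2 + 188s + 560) + ((1342/9)s + 5368/9)
  12s**2 + 188s + 560 = ((54/671)s + 630/671)((1342/9)s + 5368/9) + (0)
Last nonzero remainder: (1342/9)s + 5368/9. Dividing through by 1342/9 gives the monic gcd s + 4.
Cancel s + 4 from numerator and denominator to get the reduced form.

(−4s**3 + 4s**2 − 40s + 192)/(s**2 + 13)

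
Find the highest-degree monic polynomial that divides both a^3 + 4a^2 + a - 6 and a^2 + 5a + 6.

a^2 + 5a + 6

By polynomial division,
  a^3 + 4a^2 + a - 6 = (a - 1)(a^2 + 5a + 6) + (0)
The last nonzero remainder a^2 + 5a + 6 is already monic.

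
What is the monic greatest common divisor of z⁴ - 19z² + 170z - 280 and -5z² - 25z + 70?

z² + 5z - 14

Repeated division with remainder:
  z⁴ - 19z² + 170z - 280 = (-(1/5)z² + z - 4)(-5z² - 25z + 70) + (0)
Last nonzero remainder: -5z² - 25z + 70. Dividing through by -5 gives the monic gcd z² + 5z - 14.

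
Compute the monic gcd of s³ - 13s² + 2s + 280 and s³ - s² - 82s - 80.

s - 10

Apply the Euclidean algorithm:
  s³ - 13s² + 2s + 280 = (s³ - s² - 82s - 80) + (-12s² + 84s + 360)
  s³ - s² - 82s - 80 = (-(1/12)s - 1/2)(-12s² + 84s + 360) + (-10s + 100)
  -12s² + 84s + 360 = ((6/5)s + 18/5)(-10s + 100) + (0)
Last nonzero remainder: -10s + 100. Dividing through by -10 gives the monic gcd s - 10.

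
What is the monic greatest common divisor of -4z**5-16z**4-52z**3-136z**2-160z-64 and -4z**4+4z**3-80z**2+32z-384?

z**2+8

Euclidean algorithm in ℚ[z]:
  -4z**5-16z**4-52z**3-136z**2-160z-64 = (z+5)(-4z**4+4z**3-80z**2+32z-384) + (8z**3+232z**2+64z+1856)
  -4z**4+4z**3-80z**2+32z-384 = (-(1/2)z+15)(8z**3+232z**2+64z+1856) + (-3528z**2-28224)
  8z**3+232z**2+64z+1856 = (-(1/441)z-29/441)(-3528z**2-28224) + (0)
Last nonzero remainder: -3528z**2-28224. Dividing through by -3528 gives the monic gcd z**2+8.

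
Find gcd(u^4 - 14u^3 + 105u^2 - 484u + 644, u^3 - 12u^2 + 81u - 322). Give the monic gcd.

u^3 - 12u^2 + 81u - 322

Euclidean algorithm in ℚ[u]:
  u^4 - 14u^3 + 105u^2 - 484u + 644 = (u - 2)(u^3 - 12u^2 + 81u - 322) + (0)
The last nonzero remainder u^3 - 12u^2 + 81u - 322 is already monic.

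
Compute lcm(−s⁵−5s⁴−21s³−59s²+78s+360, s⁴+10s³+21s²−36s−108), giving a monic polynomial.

s⁶+11s⁵+51s⁴+185s³+276s²−828s−2160

Euclidean algorithm in ℚ[s]:
  −s⁵−5s⁴−21s³−59s²+78s+360 = (−s+5)(s⁴+10s³+21s²−36s−108) + (−50s³−200s²+150s+900)
  s⁴+10s³+21s²−36s−108 = (−(1/50)s−3/25)(−50s³−200s²+150s+900) + (0)
Last nonzero remainder: −50s³−200s²+150s+900. Dividing through by −50 gives the monic gcd s³+4s²−3s−18.
Then lcm(f, g) = f·g / gcd(f, g); expanding and making the result monic gives the answer.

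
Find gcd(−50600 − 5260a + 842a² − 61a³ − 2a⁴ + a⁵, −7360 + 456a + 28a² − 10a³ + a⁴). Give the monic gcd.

−920 + 172a − 18a² + a³

By polynomial division,
  a⁵ − 2a⁴ − 61a³ + 842a² − 5260a − 50600 = (a + 8)(a⁴ − 10a³ + 28a² + 456a − 7360) + (−9a³ + 162a² − 1548a + 8280)
  a⁴ − 10a³ + 28a² + 456a − 7360 = (−(1/9)a − 8/9)(−9a³ + 162a² − 1548a + 8280) + (0)
Last nonzero remainder: −9a³ + 162a² − 1548a + 8280. Dividing through by −9 gives the monic gcd a³ − 18a² + 172a − 920.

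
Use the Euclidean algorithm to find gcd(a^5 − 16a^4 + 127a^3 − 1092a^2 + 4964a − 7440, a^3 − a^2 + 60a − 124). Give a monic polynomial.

Apply the Euclidean algorithm:
  a^5 − 16a^4 + 127a^3 − 1092a^2 + 4964a − 7440 = (a^2 − 15a + 52)(a^3 − a^2 + 60a − 124) + (−16a^2 − 16a − 992)
  a^3 − a^2 + 60a − 124 = (−(1/16)a + 1/8)(−16a^2 − 16a − 992) + (0)
Last nonzero remainder: −16a^2 − 16a − 992. Dividing through by −16 gives the monic gcd a^2 + a + 62.

a^2 + a + 62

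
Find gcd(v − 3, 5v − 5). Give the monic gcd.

1

By polynomial division,
  v − 3 = (1/5)(5v − 5) + (−2)
  5v − 5 = (−(5/2)v + 5/2)(−2) + (0)
The last nonzero remainder is the constant −2, so the polynomials are coprime and gcd = 1.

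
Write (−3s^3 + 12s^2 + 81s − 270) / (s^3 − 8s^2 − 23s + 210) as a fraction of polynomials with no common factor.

Apply the Euclidean algorithm:
  −3s^3 + 12s^2 + 81s − 270 = (−3)(s^3 − 8s^2 − 23s + 210) + (−12s^2 + 12s + 360)
  s^3 − 8s^2 − 23s + 210 = (−(1/12)s + 7/12)(−12s^2 + 12s + 360) + (0)
Last nonzero remainder: −12s^2 + 12s + 360. Dividing through by −12 gives the monic gcd s^2 − s − 30.
Cancel s^2 − s − 30 from numerator and denominator to get the reduced form.

(−3s + 9)/(s − 7)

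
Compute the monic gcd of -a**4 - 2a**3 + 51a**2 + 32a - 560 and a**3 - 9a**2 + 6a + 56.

By polynomial division,
  -a**4 - 2a**3 + 51a**2 + 32a - 560 = (-a - 11)(a**3 - 9a**2 + 6a + 56) + (-42a**2 + 154a + 56)
  a**3 - 9a**2 + 6a + 56 = (-(1/42)a + 8/63)(-42a**2 + 154a + 56) + (-(110/9)a + 440/9)
  -42a**2 + 154a + 56 = ((189/55)a + 63/55)(-(110/9)a + 440/9) + (0)
Last nonzero remainder: -(110/9)a + 440/9. Dividing through by -110/9 gives the monic gcd a - 4.

a - 4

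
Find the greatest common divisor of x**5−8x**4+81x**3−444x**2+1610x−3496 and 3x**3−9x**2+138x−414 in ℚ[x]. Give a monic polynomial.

x**2+46

Repeated division with remainder:
  x**5−8x**4+81x**3−444x**2+1610x−3496 = ((1/3)x**2−(5/3)x+20/3)(3x**3−9x**2+138x−414) + (−16x**2−736)
  3x**3−9x**2+138x−414 = (−(3/16)x+9/16)(−16x**2−736) + (0)
Last nonzero remainder: −16x**2−736. Dividing through by −16 gives the monic gcd x**2+46.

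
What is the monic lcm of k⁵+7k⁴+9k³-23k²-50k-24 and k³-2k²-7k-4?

By polynomial division,
  k⁵+7k⁴+9k³-23k²-50k-24 = (k²+9k+34)(k³-2k²-7k-4) + (112k²+224k+112)
  k³-2k²-7k-4 = ((1/112)k-1/28)(112k²+224k+112) + (0)
Last nonzero remainder: 112k²+224k+112. Dividing through by 112 gives the monic gcd k²+2k+1.
Then lcm(f, g) = f·g / gcd(f, g); expanding and making the result monic gives the answer.

k⁶+3k⁵-19k⁴-59k³+42k²+176k+96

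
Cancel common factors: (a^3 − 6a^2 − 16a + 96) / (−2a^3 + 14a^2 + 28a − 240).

(−a + 4)/(2a − 10)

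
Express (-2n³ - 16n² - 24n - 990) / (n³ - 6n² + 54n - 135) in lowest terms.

(-2n - 22)/(n - 3)

Apply the Euclidean algorithm:
  -2n³ - 16n² - 24n - 990 = (-2)(n³ - 6n² + 54n - 135) + (-28n² + 84n - 1260)
  n³ - 6n² + 54n - 135 = (-(1/28)n + 3/28)(-28n² + 84n - 1260) + (0)
Last nonzero remainder: -28n² + 84n - 1260. Dividing through by -28 gives the monic gcd n² - 3n + 45.
Cancel n² - 3n + 45 from numerator and denominator to get the reduced form.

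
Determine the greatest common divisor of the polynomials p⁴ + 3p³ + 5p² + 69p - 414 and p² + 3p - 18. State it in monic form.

p² + 3p - 18

By polynomial division,
  p⁴ + 3p³ + 5p² + 69p - 414 = (p² + 23)(p² + 3p - 18) + (0)
The last nonzero remainder p² + 3p - 18 is already monic.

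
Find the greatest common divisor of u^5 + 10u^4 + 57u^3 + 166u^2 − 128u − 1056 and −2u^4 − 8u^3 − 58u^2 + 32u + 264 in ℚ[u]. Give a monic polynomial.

u^3 + 2u^2 + 25u − 66

Euclidean algorithm in ℚ[u]:
  u^5 + 10u^4 + 57u^3 + 166u^2 − 128u − 1056 = (−(1/2)u − 3)(−2u^4 − 8u^3 − 58u^2 + 32u + 264) + (4u^3 + 8u^2 + 100u − 264)
  −2u^4 − 8u^3 − 58u^2 + 32u + 264 = (−(1/2)u − 1)(4u^3 + 8u^2 + 100u − 264) + (0)
Last nonzero remainder: 4u^3 + 8u^2 + 100u − 264. Dividing through by 4 gives the monic gcd u^3 + 2u^2 + 25u − 66.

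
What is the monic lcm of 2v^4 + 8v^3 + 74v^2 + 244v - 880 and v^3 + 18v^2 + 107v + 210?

Apply the Euclidean algorithm:
  2v^4 + 8v^3 + 74v^2 + 244v - 880 = (2v - 28)(v^3 + 18v^2 + 107v + 210) + (364v^2 + 2820v + 5000)
  v^3 + 18v^2 + 107v + 210 = ((1/364)v + 933/33124)(364v^2 + 2820v + 5000) + ((114552/8281)v + 572760/8281)
  364v^2 + 2820v + 5000 = ((753571/28638)v + 1035125/14319)((114552/8281)v + 572760/8281) + (0)
Last nonzero remainder: (114552/8281)v + 572760/8281. Dividing through by 114552/8281 gives the monic gcd v + 5.
Then lcm(f, g) = f·g / gcd(f, g); expanding and making the result monic gives the answer.

v^6 + 17v^5 + 131v^4 + 771v^3 + 2700v^2 - 596v - 18480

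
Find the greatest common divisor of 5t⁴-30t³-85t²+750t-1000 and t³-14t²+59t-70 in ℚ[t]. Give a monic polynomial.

Apply the Euclidean algorithm:
  5t⁴-30t³-85t²+750t-1000 = (5t+40)(t³-14t²+59t-70) + (180t²-1260t+1800)
  t³-14t²+59t-70 = ((1/180)t-7/180)(180t²-1260t+1800) + (0)
Last nonzero remainder: 180t²-1260t+1800. Dividing through by 180 gives the monic gcd t²-7t+10.

t²-7t+10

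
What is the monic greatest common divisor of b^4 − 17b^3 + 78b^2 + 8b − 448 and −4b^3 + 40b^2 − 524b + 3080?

Apply the Euclidean algorithm:
  b^4 − 17b^3 + 78b^2 + 8b − 448 = (−(1/4)b + 7/4)(−4b^3 + 40b^2 − 524b + 3080) + (−123b^2 + 1695b − 5838)
  −4b^3 + 40b^2 − 524b + 3080 = ((4/123)b + 620/5043)(−123b^2 + 1695b − 5838) + (−(912000/1681)b + 6384000/1681)
  −123b^2 + 1695b − 5838 = ((68921/304000)b − 233659/152000)(−(912000/1681)b + 6384000/1681) + (0)
Last nonzero remainder: −(912000/1681)b + 6384000/1681. Dividing through by −912000/1681 gives the monic gcd b − 7.

b − 7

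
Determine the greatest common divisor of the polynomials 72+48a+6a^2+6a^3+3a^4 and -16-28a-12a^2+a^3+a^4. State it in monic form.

4+4a+a^2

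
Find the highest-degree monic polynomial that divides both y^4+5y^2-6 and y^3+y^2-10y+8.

y-1

By polynomial division,
  y^4+5y^2-6 = (y-1)(y^3+y^2-10y+8) + (16y^2-18y+2)
  y^3+y^2-10y+8 = ((1/16)y+17/128)(16y^2-18y+2) + (-(495/64)y+495/64)
  16y^2-18y+2 = (-(1024/495)y+128/495)(-(495/64)y+495/64) + (0)
Last nonzero remainder: -(495/64)y+495/64. Dividing through by -495/64 gives the monic gcd y-1.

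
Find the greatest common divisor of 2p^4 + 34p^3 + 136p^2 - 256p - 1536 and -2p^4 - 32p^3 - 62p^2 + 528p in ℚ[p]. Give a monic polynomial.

p^2 + 5p - 24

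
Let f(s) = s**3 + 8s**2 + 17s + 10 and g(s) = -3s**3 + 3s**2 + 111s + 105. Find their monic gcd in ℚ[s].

s**2 + 6s + 5

Apply the Euclidean algorithm:
  s**3 + 8s**2 + 17s + 10 = (-1/3)(-3s**3 + 3s**2 + 111s + 105) + (9s**2 + 54s + 45)
  -3s**3 + 3s**2 + 111s + 105 = (-(1/3)s + 7/3)(9s**2 + 54s + 45) + (0)
Last nonzero remainder: 9s**2 + 54s + 45. Dividing through by 9 gives the monic gcd s**2 + 6s + 5.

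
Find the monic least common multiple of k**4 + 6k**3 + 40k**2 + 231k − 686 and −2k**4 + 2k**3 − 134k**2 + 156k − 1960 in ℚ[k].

Repeated division with remainder:
  k**4 + 6k**3 + 40k**2 + 231k − 686 = (−1/2)(−2k**4 + 2k**3 − 134k**2 + 156k − 1960) + (7k**3 − 27k**2 + 309k − 1666)
  −2k**4 + 2k**3 − 134k**2 + 156k − 1960 = (−(2/7)k − 40/49)(7k**3 − 27k**2 + 309k − 1666) + (−(3320/49)k**2 − (3320/49)k − 3320)
  7k**3 − 27k**2 + 309k − 1666 = (−(343/3320)k + 833/1660)(−(3320/49)k**2 − (3320/49)k − 3320) + (0)
Last nonzero remainder: −(3320/49)k**2 − (3320/49)k − 3320. Dividing through by −3320/49 gives the monic gcd k**2 + k + 49.
Then lcm(f, g) = f·g / gcd(f, g); expanding and making the result monic gives the answer.

k**6 + 4k**5 + 48k**4 + 271k**3 − 348k**2 + 5992k − 13720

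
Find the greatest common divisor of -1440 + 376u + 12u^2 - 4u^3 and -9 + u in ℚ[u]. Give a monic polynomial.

Apply the Euclidean algorithm:
  -4u^3 + 12u^2 + 376u - 1440 = (-4u^2 - 24u + 160)(u - 9) + (0)
The last nonzero remainder u - 9 is already monic.

-9 + u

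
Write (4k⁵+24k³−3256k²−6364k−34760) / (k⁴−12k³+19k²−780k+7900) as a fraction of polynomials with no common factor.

(4k²+8k+44)/(k−10)

By polynomial division,
  4k⁵+24k³−3256k²−6364k−34760 = (4k+48)(k⁴−12k³+19k²−780k+7900) + (524k³−1048k²−524k−413960)
  k⁴−12k³+19k²−780k+7900 = ((1/524)k−5/262)(524k³−1048k²−524k−413960) + (0)
Last nonzero remainder: 524k³−1048k²−524k−413960. Dividing through by 524 gives the monic gcd k³−2k²−k−790.
Cancel k³−2k²−k−790 from numerator and denominator to get the reduced form.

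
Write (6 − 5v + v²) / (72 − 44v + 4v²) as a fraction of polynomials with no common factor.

Apply the Euclidean algorithm:
  v² − 5v + 6 = (1/4)(4v² − 44v + 72) + (6v − 12)
  4v² − 44v + 72 = ((2/3)v − 6)(6v − 12) + (0)
Last nonzero remainder: 6v − 12. Dividing through by 6 gives the monic gcd v − 2.
Cancel v − 2 from numerator and denominator to get the reduced form.

(−3 + v)/(−36 + 4v)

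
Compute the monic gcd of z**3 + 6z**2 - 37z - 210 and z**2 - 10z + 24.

z - 6

Repeated division with remainder:
  z**3 + 6z**2 - 37z - 210 = (z + 16)(z**2 - 10z + 24) + (99z - 594)
  z**2 - 10z + 24 = ((1/99)z - 4/99)(99z - 594) + (0)
Last nonzero remainder: 99z - 594. Dividing through by 99 gives the monic gcd z - 6.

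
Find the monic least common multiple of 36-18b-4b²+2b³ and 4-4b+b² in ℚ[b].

Repeated division with remainder:
  2b³-4b²-18b+36 = (2b+4)(b²-4b+4) + (-10b+20)
  b²-4b+4 = (-(1/10)b+1/5)(-10b+20) + (0)
Last nonzero remainder: -10b+20. Dividing through by -10 gives the monic gcd b-2.
Then lcm(f, g) = f·g / gcd(f, g); expanding and making the result monic gives the answer.

-36+36b-5b²-4b³+b⁴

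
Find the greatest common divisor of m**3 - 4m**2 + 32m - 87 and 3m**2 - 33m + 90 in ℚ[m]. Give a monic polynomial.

By polynomial division,
  m**3 - 4m**2 + 32m - 87 = ((1/3)m + 7/3)(3m**2 - 33m + 90) + (79m - 297)
  3m**2 - 33m + 90 = ((3/79)m - 1716/6241)(79m - 297) + (52038/6241)
  79m - 297 = ((493039/52038)m - 205953/5782)(52038/6241) + (0)
The last nonzero remainder is the constant 52038/6241, so the polynomials are coprime and gcd = 1.

1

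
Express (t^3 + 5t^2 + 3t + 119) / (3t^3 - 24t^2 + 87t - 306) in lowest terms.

(t + 7)/(3t - 18)

Apply the Euclidean algorithm:
  t^3 + 5t^2 + 3t + 119 = (1/3)(3t^3 - 24t^2 + 87t - 306) + (13t^2 - 26t + 221)
  3t^3 - 24t^2 + 87t - 306 = ((3/13)t - 18/13)(13t^2 - 26t + 221) + (0)
Last nonzero remainder: 13t^2 - 26t + 221. Dividing through by 13 gives the monic gcd t^2 - 2t + 17.
Cancel t^2 - 2t + 17 from numerator and denominator to get the reduced form.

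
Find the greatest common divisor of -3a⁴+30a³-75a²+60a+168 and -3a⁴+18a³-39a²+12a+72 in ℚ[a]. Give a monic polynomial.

a³-3a²+4a+8

By polynomial division,
  -3a⁴+30a³-75a²+60a+168 = (-3a⁴+18a³-39a²+12a+72) + (12a³-36a²+48a+96)
  -3a⁴+18a³-39a²+12a+72 = (-(1/4)a+3/4)(12a³-36a²+48a+96) + (0)
Last nonzero remainder: 12a³-36a²+48a+96. Dividing through by 12 gives the monic gcd a³-3a²+4a+8.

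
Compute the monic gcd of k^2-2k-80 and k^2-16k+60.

k-10

By polynomial division,
  k^2-2k-80 = (k^2-16k+60) + (14k-140)
  k^2-16k+60 = ((1/14)k-3/7)(14k-140) + (0)
Last nonzero remainder: 14k-140. Dividing through by 14 gives the monic gcd k-10.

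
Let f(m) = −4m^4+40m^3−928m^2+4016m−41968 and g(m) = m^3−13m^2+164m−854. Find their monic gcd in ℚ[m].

Euclidean algorithm in ℚ[m]:
  −4m^4+40m^3−928m^2+4016m−41968 = (−4m−12)(m^3−13m^2+164m−854) + (−428m^2+2568m−52216)
  m^3−13m^2+164m−854 = (−(1/428)m+7/428)(−428m^2+2568m−52216) + (0)
Last nonzero remainder: −428m^2+2568m−52216. Dividing through by −428 gives the monic gcd m^2−6m+122.

m^2−6m+122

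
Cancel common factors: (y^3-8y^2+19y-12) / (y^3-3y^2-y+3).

Repeated division with remainder:
  y^3-8y^2+19y-12 = (y^3-3y^2-y+3) + (-5y^2+20y-15)
  y^3-3y^2-y+3 = (-(1/5)y-1/5)(-5y^2+20y-15) + (0)
Last nonzero remainder: -5y^2+20y-15. Dividing through by -5 gives the monic gcd y^2-4y+3.
Cancel y^2-4y+3 from numerator and denominator to get the reduced form.

(y-4)/(y+1)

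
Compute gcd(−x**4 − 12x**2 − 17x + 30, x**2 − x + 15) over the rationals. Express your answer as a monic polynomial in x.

x**2 − x + 15

Euclidean algorithm in ℚ[x]:
  −x**4 − 12x**2 − 17x + 30 = (−x**2 − x + 2)(x**2 − x + 15) + (0)
The last nonzero remainder x**2 − x + 15 is already monic.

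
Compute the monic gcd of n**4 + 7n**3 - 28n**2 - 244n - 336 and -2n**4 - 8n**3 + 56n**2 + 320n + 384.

n**3 - 28n - 48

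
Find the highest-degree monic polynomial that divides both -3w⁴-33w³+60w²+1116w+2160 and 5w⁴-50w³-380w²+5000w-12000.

w²+4w-60

Repeated division with remainder:
  -3w⁴-33w³+60w²+1116w+2160 = (-3/5)(5w⁴-50w³-380w²+5000w-12000) + (-63w³-168w²+4116w-5040)
  5w⁴-50w³-380w²+5000w-12000 = (-(5/63)w+190/189)(-63w³-168w²+4116w-5040) + ((1040/9)w²+(4160/9)w-20800/3)
  -63w³-168w²+4116w-5040 = (-(567/1040)w+189/260)((1040/9)w²+(4160/9)w-20800/3) + (0)
Last nonzero remainder: (1040/9)w²+(4160/9)w-20800/3. Dividing through by 1040/9 gives the monic gcd w²+4w-60.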